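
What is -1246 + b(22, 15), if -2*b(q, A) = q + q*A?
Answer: -1422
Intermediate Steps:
b(q, A) = -q/2 - A*q/2 (b(q, A) = -(q + q*A)/2 = -(q + A*q)/2 = -q/2 - A*q/2)
-1246 + b(22, 15) = -1246 - 1/2*22*(1 + 15) = -1246 - 1/2*22*16 = -1246 - 176 = -1422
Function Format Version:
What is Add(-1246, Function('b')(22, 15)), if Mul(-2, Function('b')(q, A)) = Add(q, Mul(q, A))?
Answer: -1422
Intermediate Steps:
Function('b')(q, A) = Add(Mul(Rational(-1, 2), q), Mul(Rational(-1, 2), A, q)) (Function('b')(q, A) = Mul(Rational(-1, 2), Add(q, Mul(q, A))) = Mul(Rational(-1, 2), Add(q, Mul(A, q))) = Add(Mul(Rational(-1, 2), q), Mul(Rational(-1, 2), A, q)))
Add(-1246, Function('b')(22, 15)) = Add(-1246, Mul(Rational(-1, 2), 22, Add(1, 15))) = Add(-1246, Mul(Rational(-1, 2), 22, 16)) = Add(-1246, -176) = -1422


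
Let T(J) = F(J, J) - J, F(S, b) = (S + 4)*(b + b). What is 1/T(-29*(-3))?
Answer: 1/15747 ≈ 6.3504e-5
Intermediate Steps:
F(S, b) = 2*b*(4 + S) (F(S, b) = (4 + S)*(2*b) = 2*b*(4 + S))
T(J) = -J + 2*J*(4 + J) (T(J) = 2*J*(4 + J) - J = -J + 2*J*(4 + J))
1/T(-29*(-3)) = 1/((-29*(-3))*(7 + 2*(-29*(-3)))) = 1/(87*(7 + 2*87)) = 1/(87*(7 + 174)) = 1/(87*181) = 1/15747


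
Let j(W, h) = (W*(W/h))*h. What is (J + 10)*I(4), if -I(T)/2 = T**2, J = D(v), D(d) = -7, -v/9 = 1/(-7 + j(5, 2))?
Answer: -96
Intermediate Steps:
j(W, h) = W**2 (j(W, h) = (W**2/h)*h = W**2)
v = -1/2 (v = -9/(-7 + 5**2) = -9/(-7 + 25) = -9/18 = -9*1/18 = -1/2 ≈ -0.50000)
J = -7
I(T) = -2*T**2
(J + 10)*I(4) = (-7 + 10)*(-2*4**2) = 3*(-2*16) = 3*(-32) = -96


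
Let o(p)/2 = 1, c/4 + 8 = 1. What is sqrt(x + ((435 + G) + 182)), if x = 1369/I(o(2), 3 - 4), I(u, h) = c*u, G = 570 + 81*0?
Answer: sqrt(911442)/28 ≈ 34.096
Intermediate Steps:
c = -28 (c = -32 + 4*1 = -32 + 4 = -28)
o(p) = 2 (o(p) = 2*1 = 2)
G = 570 (G = 570 + 0 = 570)
I(u, h) = -28*u
x = -1369/56 (x = 1369/((-28*2)) = 1369/(-56) = 1369*(-1/56) = -1369/56 ≈ -24.446)
sqrt(x + ((435 + G) + 182)) = sqrt(-1369/56 + ((435 + 570) + 182)) = sqrt(-1369/56 + (1005 + 182)) = sqrt(-1369/56 + 1187) = sqrt(65103/56) = sqrt(911442)/28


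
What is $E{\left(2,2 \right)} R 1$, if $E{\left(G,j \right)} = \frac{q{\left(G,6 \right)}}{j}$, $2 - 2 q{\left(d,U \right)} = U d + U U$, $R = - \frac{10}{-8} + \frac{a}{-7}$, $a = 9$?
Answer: $\frac{23}{56} \approx 0.41071$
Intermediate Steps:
$R = - \frac{1}{28}$ ($R = - \frac{10}{-8} + \frac{9}{-7} = \left(-10\right) \left(- \frac{1}{8}\right) + 9 \left(- \frac{1}{7}\right) = \frac{5}{4} - \frac{9}{7} = - \frac{1}{28} \approx -0.035714$)
$q{\left(d,U \right)} = 1 - \frac{U^{2}}{2} - \frac{U d}{2}$ ($q{\left(d,U \right)} = 1 - \frac{U d + U U}{2} = 1 - \frac{U d + U^{2}}{2} = 1 - \frac{U^{2} + U d}{2} = 1 - \left(\frac{U^{2}}{2} + \frac{U d}{2}\right) = 1 - \frac{U^{2}}{2} - \frac{U d}{2}$)
$E{\left(G,j \right)} = \frac{-17 - 3 G}{j}$ ($E{\left(G,j \right)} = \frac{1 - \frac{6^{2}}{2} - 3 G}{j} = \frac{1 - 18 - 3 G}{j} = \frac{-17 - 3 G}{j}$)
$E{\left(2,2 \right)} R 1 = \frac{-17 - 6}{2} \left(- \frac{1}{28}\right) 1 = \frac{1}{2} \left(-23\right) \left(- \frac{1}{28}\right) 1 = \left(- \frac{23}{2}\right) \left(- \frac{1}{28}\right) 1 = \frac{23}{56} \cdot 1 = \frac{23}{56}$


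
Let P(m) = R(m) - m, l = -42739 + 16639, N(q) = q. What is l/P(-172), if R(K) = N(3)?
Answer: -1044/7 ≈ -149.14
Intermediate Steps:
l = -26100
R(K) = 3
P(m) = 3 - m
l/P(-172) = -26100/(3 - 1*(-172)) = -26100/(3 + 172) = -26100/175 = -26100*1/175 = -1044/7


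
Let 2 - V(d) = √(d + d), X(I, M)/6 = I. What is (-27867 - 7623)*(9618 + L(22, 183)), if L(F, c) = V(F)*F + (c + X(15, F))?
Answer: -352593150 + 1561560*√11 ≈ -3.4741e+8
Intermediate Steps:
X(I, M) = 6*I
V(d) = 2 - √2*√d (V(d) = 2 - √(d + d) = 2 - √(2*d) = 2 - √2*√d)
L(F, c) = 90 + c + F*(2 - √2*√F) (L(F, c) = (2 - √2*√F)*F + (c + 6*15) = F*(2 - √2*√F) + (c + 90) = F*(2 - √2*√F) + (90 + c) = 90 + c + F*(2 - √2*√F))
(-27867 - 7623)*(9618 + L(22, 183)) = (-27867 - 7623)*(9618 + (90 + 183 - 1*22*(-2 + √2*√22))) = -35490*(9618 + (90 + 183 - 1*22*(-2 + 2*√11))) = -35490*(9618 + (90 + 183 + (44 - 44*√11))) = -35490*(9618 + (317 - 44*√11)) = -35490*(9935 - 44*√11) = -352593150 + 1561560*√11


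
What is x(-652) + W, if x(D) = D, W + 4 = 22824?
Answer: 22168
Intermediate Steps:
W = 22820 (W = -4 + 22824 = 22820)
x(-652) + W = -652 + 22820 = 22168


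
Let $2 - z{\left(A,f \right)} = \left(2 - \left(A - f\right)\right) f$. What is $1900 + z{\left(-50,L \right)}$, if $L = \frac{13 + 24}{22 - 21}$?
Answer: $-1391$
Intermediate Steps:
$L = 37$ ($L = \frac{37}{1} = 37 \cdot 1 = 37$)
$z{\left(A,f \right)} = 2 - f \left(2 + f - A\right)$ ($z{\left(A,f \right)} = 2 - \left(2 - \left(A - f\right)\right) f = 2 - \left(2 + f - A\right) f = 2 - f \left(2 + f - A\right)$)
$1900 + z{\left(-50,L \right)} = 1900 - 3291 = -1391$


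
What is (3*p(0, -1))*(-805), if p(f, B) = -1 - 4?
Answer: 12075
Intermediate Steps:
p(f, B) = -5
(3*p(0, -1))*(-805) = (3*(-5))*(-805) = -15*(-805) = 12075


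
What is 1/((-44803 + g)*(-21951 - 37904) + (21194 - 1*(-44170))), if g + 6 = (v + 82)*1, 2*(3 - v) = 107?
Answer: 2/5360445253 ≈ 3.7310e-10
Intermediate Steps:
v = -101/2 (v = 3 - ½*107 = 3 - 107/2 = -101/2 ≈ -50.500)
g = 51/2 (g = -6 + (-101/2 + 82)*1 = -6 + (63/2)*1 = -6 + 63/2 = 51/2 ≈ 25.500)
1/((-44803 + g)*(-21951 - 37904) + (21194 - 1*(-44170))) = 1/((-44803 + 51/2)*(-21951 - 37904) + (21194 - 1*(-44170))) = 1/(-89555/2*(-59855) + (21194 + 44170)) = 1/(5360314525/2 + 65364) = 1/(5360445253/2) = 2/5360445253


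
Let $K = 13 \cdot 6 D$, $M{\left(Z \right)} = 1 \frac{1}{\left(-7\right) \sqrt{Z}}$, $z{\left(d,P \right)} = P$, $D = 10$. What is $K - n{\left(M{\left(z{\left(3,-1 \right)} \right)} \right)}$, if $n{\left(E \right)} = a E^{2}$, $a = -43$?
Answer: $\frac{38177}{49} \approx 779.12$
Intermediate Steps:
$M{\left(Z \right)} = - \frac{1}{7 \sqrt{Z}}$ ($M{\left(Z \right)} = 1 \left(- \frac{1}{7 \sqrt{Z}}\right) = - \frac{1}{7 \sqrt{Z}}$)
$n{\left(E \right)} = - 43 E^{2}$
$K = 780$ ($K = 13 \cdot 6 \cdot 10 = 78 \cdot 10 = 780$)
$K - n{\left(M{\left(z{\left(3,-1 \right)} \right)} \right)} = 780 - - 43 \left(- \frac{1}{7 i}\right)^{2} = 780 - - 43 \left(- \frac{\left(-1\right) i}{7}\right)^{2} = 780 - - 43 \left(\frac{i}{7}\right)^{2} = 780 - \left(-43\right) \left(- \frac{1}{49}\right) = 780 - \frac{43}{49} = \frac{38177}{49}$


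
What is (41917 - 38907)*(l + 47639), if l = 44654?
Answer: 277801930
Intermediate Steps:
(41917 - 38907)*(l + 47639) = (41917 - 38907)*(44654 + 47639) = 3010*92293 = 277801930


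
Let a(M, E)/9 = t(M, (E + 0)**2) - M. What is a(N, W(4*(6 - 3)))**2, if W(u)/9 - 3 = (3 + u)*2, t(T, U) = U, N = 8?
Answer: 630132728481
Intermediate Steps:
W(u) = 81 + 18*u (W(u) = 27 + 9*((3 + u)*2) = 27 + 9*(6 + 2*u) = 27 + (54 + 18*u) = 81 + 18*u)
a(M, E) = -9*M + 9*E**2 (a(M, E) = 9*((E + 0)**2 - M) = 9*(E**2 - M) = -9*M + 9*E**2)
a(N, W(4*(6 - 3)))**2 = (-9*8 + 9*(81 + 18*(4*(6 - 3)))**2)**2 = (-72 + 9*(81 + 18*(4*3))**2)**2 = (-72 + 9*(81 + 18*12)**2)**2 = (-72 + 9*(81 + 216)**2)**2 = (-72 + 9*297**2)**2 = (-72 + 9*88209)**2 = (-72 + 793881)**2 = 793809**2 = 630132728481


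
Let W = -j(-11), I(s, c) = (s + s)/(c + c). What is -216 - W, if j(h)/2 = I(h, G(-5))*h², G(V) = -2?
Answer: 1115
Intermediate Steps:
I(s, c) = s/c (I(s, c) = (2*s)/((2*c)) = (2*s)*(1/(2*c)) = s/c)
j(h) = -h³ (j(h) = 2*((h/(-2))*h²) = 2*((h*(-½))*h²) = 2*((-h/2)*h²) = 2*(-h³/2) = -h³)
W = -1331 (W = -(-1)*(-11)³ = -(-1)*(-1331) = -1*1331 = -1331)
-216 - W = -216 - 1*(-1331) = -216 + 1331 = 1115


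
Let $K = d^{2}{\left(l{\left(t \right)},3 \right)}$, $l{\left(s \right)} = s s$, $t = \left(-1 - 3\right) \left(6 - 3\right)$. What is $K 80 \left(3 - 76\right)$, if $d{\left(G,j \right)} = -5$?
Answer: $-146000$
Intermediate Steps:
$t = -12$ ($t = \left(-4\right) 3 = -12$)
$l{\left(s \right)} = s^{2}$
$K = 25$ ($K = \left(-5\right)^{2} = 25$)
$K 80 \left(3 - 76\right) = 25 \cdot 80 \left(3 - 76\right) = 25 \cdot 80 \left(-73\right) = 25 \left(-5840\right) = -146000$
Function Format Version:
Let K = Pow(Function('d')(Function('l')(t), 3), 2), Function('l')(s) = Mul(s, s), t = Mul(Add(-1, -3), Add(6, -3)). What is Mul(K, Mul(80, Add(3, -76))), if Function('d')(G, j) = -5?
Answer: -146000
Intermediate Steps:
t = -12 (t = Mul(-4, 3) = -12)
Function('l')(s) = Pow(s, 2)
K = 25 (K = Pow(-5, 2) = 25)
Mul(K, Mul(80, Add(3, -76))) = Mul(25, Mul(80, Add(3, -76))) = Mul(25, Mul(80, -73)) = Mul(25, -5840) = -146000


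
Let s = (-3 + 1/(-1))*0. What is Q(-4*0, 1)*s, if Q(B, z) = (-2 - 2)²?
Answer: 0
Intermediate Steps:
Q(B, z) = 16 (Q(B, z) = (-4)² = 16)
s = 0 (s = (-3 + 1*(-1))*0 = (-3 - 1)*0 = -4*0 = 0)
Q(-4*0, 1)*s = 16*0 = 0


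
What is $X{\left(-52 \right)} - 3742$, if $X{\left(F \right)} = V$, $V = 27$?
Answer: $-3715$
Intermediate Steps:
$X{\left(F \right)} = 27$
$X{\left(-52 \right)} - 3742 = 27 - 3742 = -3715$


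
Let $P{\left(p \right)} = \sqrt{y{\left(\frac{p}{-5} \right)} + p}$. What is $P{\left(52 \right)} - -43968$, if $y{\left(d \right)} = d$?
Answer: $43968 + \frac{4 \sqrt{65}}{5} \approx 43974.0$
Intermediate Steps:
$P{\left(p \right)} = \frac{2 \sqrt{5} \sqrt{p}}{5}$ ($P{\left(p \right)} = \sqrt{\frac{p}{-5} + p} = \sqrt{p \left(- \frac{1}{5}\right) + p} = \sqrt{- \frac{p}{5} + p} = \sqrt{\frac{4 p}{5}} = \frac{2 \sqrt{5} \sqrt{p}}{5}$)
$P{\left(52 \right)} - -43968 = \frac{2 \sqrt{5} \sqrt{52}}{5} - -43968 = \frac{2 \sqrt{5} \cdot 2 \sqrt{13}}{5} + 43968 = \frac{4 \sqrt{65}}{5} + 43968 = 43968 + \frac{4 \sqrt{65}}{5}$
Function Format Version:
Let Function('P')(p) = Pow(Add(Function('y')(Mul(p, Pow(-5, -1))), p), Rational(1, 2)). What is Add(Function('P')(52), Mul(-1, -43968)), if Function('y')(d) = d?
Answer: Add(43968, Mul(Rational(4, 5), Pow(65, Rational(1, 2)))) ≈ 43974.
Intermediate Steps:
Function('P')(p) = Mul(Rational(2, 5), Pow(5, Rational(1, 2)), Pow(p, Rational(1, 2))) (Function('P')(p) = Pow(Add(Mul(p, Pow(-5, -1)), p), Rational(1, 2)) = Pow(Add(Mul(p, Rational(-1, 5)), p), Rational(1, 2)) = Pow(Add(Mul(Rational(-1, 5), p), p), Rational(1, 2)) = Pow(Mul(Rational(4, 5), p), Rational(1, 2)) = Mul(Rational(2, 5), Pow(5, Rational(1, 2)), Pow(p, Rational(1, 2))))
Add(Function('P')(52), Mul(-1, -43968)) = Add(Mul(Rational(2, 5), Pow(5, Rational(1, 2)), Pow(52, Rational(1, 2))), Mul(-1, -43968)) = Add(Mul(Rational(2, 5), Pow(5, Rational(1, 2)), Mul(2, Pow(13, Rational(1, 2)))), 43968) = Add(Mul(Rational(4, 5), Pow(65, Rational(1, 2))), 43968) = Add(43968, Mul(Rational(4, 5), Pow(65, Rational(1, 2))))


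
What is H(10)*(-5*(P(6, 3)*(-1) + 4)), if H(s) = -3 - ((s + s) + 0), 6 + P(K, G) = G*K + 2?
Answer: -1150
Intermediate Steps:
P(K, G) = -4 + G*K (P(K, G) = -6 + (G*K + 2) = -6 + (2 + G*K) = -4 + G*K)
H(s) = -3 - 2*s (H(s) = -3 - (2*s + 0) = -3 - 2*s)
H(10)*(-5*(P(6, 3)*(-1) + 4)) = (-3 - 2*10)*(-5*((-4 + 3*6)*(-1) + 4)) = (-3 - 20)*(-5*((-4 + 18)*(-1) + 4)) = -(-115)*(14*(-1) + 4) = -(-115)*(-14 + 4) = -(-115)*(-10) = -23*50 = -1150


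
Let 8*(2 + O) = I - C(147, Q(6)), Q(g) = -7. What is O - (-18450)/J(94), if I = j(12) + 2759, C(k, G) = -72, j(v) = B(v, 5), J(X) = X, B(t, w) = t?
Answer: 206669/376 ≈ 549.65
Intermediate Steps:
j(v) = v
I = 2771 (I = 12 + 2759 = 2771)
O = 2827/8 (O = -2 + (2771 - 1*(-72))/8 = -2 + (2771 + 72)/8 = -2 + (⅛)*2843 = -2 + 2843/8 = 2827/8 ≈ 353.38)
O - (-18450)/J(94) = 2827/8 - (-18450)/94 = 2827/8 - 1*(-9225/47) = 2827/8 + 9225/47 = 206669/376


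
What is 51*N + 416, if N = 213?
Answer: 11279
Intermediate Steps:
51*N + 416 = 51*213 + 416 = 10863 + 416 = 11279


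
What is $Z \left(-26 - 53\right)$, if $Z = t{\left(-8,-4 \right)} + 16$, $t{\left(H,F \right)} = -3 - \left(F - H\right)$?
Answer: $-711$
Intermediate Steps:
$t{\left(H,F \right)} = -3 + H - F$ ($t{\left(H,F \right)} = -3 - \left(F - H\right) = -3 + H - F$)
$Z = 9$ ($Z = \left(-3 - 8 - -4\right) + 16 = \left(-3 - 8 + 4\right) + 16 = -7 + 16 = 9$)
$Z \left(-26 - 53\right) = 9 \left(-26 - 53\right) = 9 \left(-79\right) = -711$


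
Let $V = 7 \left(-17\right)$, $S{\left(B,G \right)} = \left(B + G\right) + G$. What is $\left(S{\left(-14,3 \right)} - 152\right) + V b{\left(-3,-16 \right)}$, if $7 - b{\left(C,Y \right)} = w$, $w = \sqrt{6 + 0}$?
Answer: $-993 + 119 \sqrt{6} \approx -701.51$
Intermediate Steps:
$w = \sqrt{6} \approx 2.4495$
$b{\left(C,Y \right)} = 7 - \sqrt{6}$
$S{\left(B,G \right)} = B + 2 G$
$V = -119$
$\left(S{\left(-14,3 \right)} - 152\right) + V b{\left(-3,-16 \right)} = \left(\left(-14 + 2 \cdot 3\right) - 152\right) - 119 \left(7 - \sqrt{6}\right) = \left(\left(-14 + 6\right) - 152\right) - \left(833 - 119 \sqrt{6}\right) = \left(-8 - 152\right) - \left(833 - 119 \sqrt{6}\right) = -160 - \left(833 - 119 \sqrt{6}\right) = -993 + 119 \sqrt{6}$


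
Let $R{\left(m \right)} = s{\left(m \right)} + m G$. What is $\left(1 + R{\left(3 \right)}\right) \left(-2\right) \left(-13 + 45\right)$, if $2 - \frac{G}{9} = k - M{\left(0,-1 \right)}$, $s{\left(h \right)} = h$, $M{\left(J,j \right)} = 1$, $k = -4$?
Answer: $-12352$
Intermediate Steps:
$G = 63$ ($G = 18 - 9 \left(-4 - 1\right) = 18 - -45 = 18 + 45 = 63$)
$R{\left(m \right)} = 64 m$ ($R{\left(m \right)} = m + m 63 = m + 63 m = 64 m$)
$\left(1 + R{\left(3 \right)}\right) \left(-2\right) \left(-13 + 45\right) = \left(1 + 64 \cdot 3\right) \left(-2\right) \left(-13 + 45\right) = \left(1 + 192\right) \left(-2\right) 32 = 193 \left(-2\right) 32 = \left(-386\right) 32 = -12352$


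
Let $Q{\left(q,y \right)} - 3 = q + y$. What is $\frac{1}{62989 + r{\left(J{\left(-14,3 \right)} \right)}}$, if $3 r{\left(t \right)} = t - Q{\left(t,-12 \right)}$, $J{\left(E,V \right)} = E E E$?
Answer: $\frac{1}{62992} \approx 1.5875 \cdot 10^{-5}$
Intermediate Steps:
$Q{\left(q,y \right)} = 3 + q + y$ ($Q{\left(q,y \right)} = 3 + \left(q + y\right) = 3 + q + y$)
$J{\left(E,V \right)} = E^{3}$ ($J{\left(E,V \right)} = E E^{2} = E^{3}$)
$r{\left(t \right)} = 3$ ($r{\left(t \right)} = \frac{t - \left(3 + t - 12\right)}{3} = \frac{t - \left(-9 + t\right)}{3} = \frac{1}{3} \cdot 9 = 3$)
$\frac{1}{62989 + r{\left(J{\left(-14,3 \right)} \right)}} = \frac{1}{62989 + 3} = \frac{1}{62992}$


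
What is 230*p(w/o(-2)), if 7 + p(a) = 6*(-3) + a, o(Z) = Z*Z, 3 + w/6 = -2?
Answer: -7475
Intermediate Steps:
w = -30 (w = -18 + 6*(-2) = -18 - 12 = -30)
o(Z) = Z**2
p(a) = -25 + a (p(a) = -7 + (6*(-3) + a) = -7 + (-18 + a) = -25 + a)
230*p(w/o(-2)) = 230*(-25 - 30/((-2)**2)) = 230*(-25 - 30/4) = 230*(-25 - 30*1/4) = 230*(-25 - 15/2) = 230*(-65/2) = -7475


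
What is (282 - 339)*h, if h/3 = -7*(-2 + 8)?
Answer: 7182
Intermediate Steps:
h = -126 (h = 3*(-7*(-2 + 8)) = 3*(-7*6) = 3*(-42) = -126)
(282 - 339)*h = (282 - 339)*(-126) = -57*(-126) = 7182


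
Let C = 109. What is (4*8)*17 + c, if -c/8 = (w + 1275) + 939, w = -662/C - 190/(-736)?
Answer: -85847091/5014 ≈ -17121.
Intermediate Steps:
w = -233261/40112 (w = -662/109 - 190/(-736) = -662*1/109 - 190*(-1/736) = -662/109 + 95/368 = -233261/40112 ≈ -5.8152)
c = -88574707/5014 (c = -8*((-233261/40112 + 1275) + 939) = -8*(50909539/40112 + 939) = -8*88574707/40112 = -88574707/5014 ≈ -17665.)
(4*8)*17 + c = (4*8)*17 - 88574707/5014 = 32*17 - 88574707/5014 = 544 - 88574707/5014 = -85847091/5014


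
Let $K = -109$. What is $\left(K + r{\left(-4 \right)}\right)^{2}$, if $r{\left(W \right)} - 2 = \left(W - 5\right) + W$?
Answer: $14400$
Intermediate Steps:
$r{\left(W \right)} = -3 + 2 W$ ($r{\left(W \right)} = 2 + \left(\left(W - 5\right) + W\right) = 2 + \left(\left(-5 + W\right) + W\right) = 2 + \left(-5 + 2 W\right) = -3 + 2 W$)
$\left(K + r{\left(-4 \right)}\right)^{2} = \left(-109 + \left(-3 + 2 \left(-4\right)\right)\right)^{2} = \left(-109 - 11\right)^{2} = \left(-120\right)^{2} = 14400$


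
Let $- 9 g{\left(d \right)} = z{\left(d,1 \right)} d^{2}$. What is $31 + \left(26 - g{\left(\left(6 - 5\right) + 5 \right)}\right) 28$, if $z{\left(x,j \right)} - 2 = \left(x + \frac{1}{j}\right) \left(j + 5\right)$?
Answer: $5687$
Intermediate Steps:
$z{\left(x,j \right)} = 2 + \left(5 + j\right) \left(x + \frac{1}{j}\right)$ ($z{\left(x,j \right)} = 2 + \left(x + \frac{1}{j}\right) \left(j + 5\right) = 2 + \left(x + \frac{1}{j}\right) \left(5 + j\right) = 2 + \left(5 + j\right) \left(x + \frac{1}{j}\right)$)
$g{\left(d \right)} = - \frac{d^{2} \left(8 + 6 d\right)}{9}$ ($g{\left(d \right)} = - \frac{\left(3 + 5 d + \frac{5}{1} + 1 d\right) d^{2}}{9} = - \frac{\left(3 + 5 d + 5 \cdot 1 + d\right) d^{2}}{9} = - \frac{\left(3 + 5 d + 5 + d\right) d^{2}}{9} = - \frac{\left(8 + 6 d\right) d^{2}}{9} = - \frac{d^{2} \left(8 + 6 d\right)}{9}$)
$31 + \left(26 - g{\left(\left(6 - 5\right) + 5 \right)}\right) 28 = 31 + \left(26 - \frac{2 \left(\left(6 - 5\right) + 5\right)^{2} \left(-4 - 3 \left(\left(6 - 5\right) + 5\right)\right)}{9}\right) 28 = 31 + \left(26 - \frac{2 \left(1 + 5\right)^{2} \left(-4 - 3 \left(1 + 5\right)\right)}{9}\right) 28 = 31 + \left(26 - \frac{2 \cdot 6^{2} \left(-4 - 18\right)}{9}\right) 28 = 31 + \left(26 - \frac{2}{9} \cdot 36 \left(-4 - 18\right)\right) 28 = 31 + \left(26 - \frac{2}{9} \cdot 36 \left(-22\right)\right) 28 = 31 + \left(26 - -176\right) 28 = 31 + \left(26 + 176\right) 28 = 31 + 202 \cdot 28 = 31 + 5656 = 5687$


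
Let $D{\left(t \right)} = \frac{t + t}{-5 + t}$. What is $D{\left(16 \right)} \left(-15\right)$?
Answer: $- \frac{480}{11} \approx -43.636$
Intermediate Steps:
$D{\left(t \right)} = \frac{2 t}{-5 + t}$
$D{\left(16 \right)} \left(-15\right) = 2 \cdot 16 \frac{1}{-5 + 16} \left(-15\right) = 2 \cdot 16 \cdot \frac{1}{11} \left(-15\right) = \frac{32}{11} \left(-15\right) = - \frac{480}{11}$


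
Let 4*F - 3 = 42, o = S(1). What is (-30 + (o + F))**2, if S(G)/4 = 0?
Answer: 5625/16 ≈ 351.56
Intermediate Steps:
S(G) = 0 (S(G) = 4*0 = 0)
o = 0
F = 45/4 (F = 3/4 + (1/4)*42 = 3/4 + 21/2 = 45/4 ≈ 11.250)
(-30 + (o + F))**2 = (-30 + (0 + 45/4))**2 = (-30 + 45/4)**2 = (-75/4)**2 = 5625/16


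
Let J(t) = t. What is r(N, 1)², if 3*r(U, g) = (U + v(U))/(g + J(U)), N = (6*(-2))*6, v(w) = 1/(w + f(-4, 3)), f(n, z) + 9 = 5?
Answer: 29953729/262051344 ≈ 0.11430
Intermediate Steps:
f(n, z) = -4 (f(n, z) = -9 + 5 = -4)
v(w) = 1/(-4 + w) (v(w) = 1/(w - 4) = 1/(-4 + w))
N = -72 (N = -12*6 = -72)
r(U, g) = (U + 1/(-4 + U))/(3*(U + g)) (r(U, g) = ((U + 1/(-4 + U))/(g + U))/3 = ((U + 1/(-4 + U))/(U + g))/3 = (U + 1/(-4 + U))/(3*(U + g)))
r(N, 1)² = ((1 - 72*(-4 - 72))/(3*(-4 - 72)*(-72 + 1)))² = ((⅓)*(1 - 72*(-76))/(-76*(-71)))² = ((⅓)*(-1/76)*(-1/71)*(1 + 5472))² = ((⅓)*(-1/76)*(-1/71)*5473)² = (5473/16188)² = 29953729/262051344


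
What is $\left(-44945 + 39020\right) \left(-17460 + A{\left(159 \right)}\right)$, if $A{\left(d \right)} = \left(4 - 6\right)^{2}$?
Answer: $103426800$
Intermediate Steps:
$A{\left(d \right)} = 4$ ($A{\left(d \right)} = \left(4 - 6\right)^{2} = \left(-2\right)^{2} = 4$)
$\left(-44945 + 39020\right) \left(-17460 + A{\left(159 \right)}\right) = \left(-44945 + 39020\right) \left(-17460 + 4\right) = \left(-5925\right) \left(-17456\right) = 103426800$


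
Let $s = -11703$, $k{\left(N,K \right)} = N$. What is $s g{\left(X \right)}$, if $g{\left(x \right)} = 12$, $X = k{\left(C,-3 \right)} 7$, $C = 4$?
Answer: $-140436$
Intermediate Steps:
$X = 28$ ($X = 4 \cdot 7 = 28$)
$s g{\left(X \right)} = \left(-11703\right) 12 = -140436$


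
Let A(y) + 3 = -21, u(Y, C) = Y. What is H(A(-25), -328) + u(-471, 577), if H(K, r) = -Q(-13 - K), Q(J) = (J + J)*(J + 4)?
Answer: -801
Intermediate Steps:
A(y) = -24 (A(y) = -3 - 21 = -24)
Q(J) = 2*J*(4 + J) (Q(J) = (2*J)*(4 + J) = 2*J*(4 + J))
H(K, r) = -2*(-13 - K)*(-9 - K) (H(K, r) = -2*(-13 - K)*(4 + (-13 - K)) = -2*(-13 - K)*(-9 - K))
H(A(-25), -328) + u(-471, 577) = -2*(9 - 24)*(13 - 24) - 471 = -2*(-15)*(-11) - 471 = -330 - 471 = -801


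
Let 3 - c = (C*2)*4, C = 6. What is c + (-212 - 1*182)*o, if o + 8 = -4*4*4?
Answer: 28323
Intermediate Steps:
o = -72 (o = -8 - 4*4*4 = -8 - 16*4 = -8 - 64 = -72)
c = -45 (c = 3 - 6*2*4 = 3 - 12*4 = 3 - 1*48 = 3 - 48 = -45)
c + (-212 - 1*182)*o = -45 + (-212 - 1*182)*(-72) = -45 + (-212 - 182)*(-72) = -45 - 394*(-72) = -45 + 28368 = 28323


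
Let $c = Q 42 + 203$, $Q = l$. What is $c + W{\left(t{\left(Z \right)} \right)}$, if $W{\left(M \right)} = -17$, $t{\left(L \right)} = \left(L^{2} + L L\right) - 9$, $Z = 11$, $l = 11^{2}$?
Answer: $5268$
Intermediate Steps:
$l = 121$
$t{\left(L \right)} = -9 + 2 L^{2}$ ($t{\left(L \right)} = \left(L^{2} + L^{2}\right) - 9 = 2 L^{2} - 9 = -9 + 2 L^{2}$)
$Q = 121$
$c = 5285$ ($c = 121 \cdot 42 + 203 = 5082 + 203 = 5285$)
$c + W{\left(t{\left(Z \right)} \right)} = 5285 - 17 = 5268$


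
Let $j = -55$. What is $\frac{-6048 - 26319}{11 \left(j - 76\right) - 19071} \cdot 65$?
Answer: $\frac{2103855}{20512} \approx 102.57$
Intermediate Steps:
$\frac{-6048 - 26319}{11 \left(j - 76\right) - 19071} \cdot 65 = \frac{-6048 - 26319}{11 \left(-55 - 76\right) - 19071} \cdot 65 = - \frac{32367}{11 \left(-131\right) - 19071} \cdot 65 = - \frac{32367}{-1441 - 19071} \cdot 65 = - \frac{32367}{-20512} \cdot 65 = \left(-32367\right) \left(- \frac{1}{20512}\right) 65 = \frac{32367}{20512} \cdot 65 = \frac{2103855}{20512}$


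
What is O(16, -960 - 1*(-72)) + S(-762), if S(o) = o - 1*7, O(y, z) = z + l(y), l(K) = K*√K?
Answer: -1593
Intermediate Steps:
l(K) = K^(3/2)
O(y, z) = z + y^(3/2)
S(o) = -7 + o (S(o) = o - 7 = -7 + o)
O(16, -960 - 1*(-72)) + S(-762) = ((-960 - 1*(-72)) + 16^(3/2)) + (-7 - 762) = ((-960 + 72) + 64) - 769 = (-888 + 64) - 769 = -824 - 769 = -1593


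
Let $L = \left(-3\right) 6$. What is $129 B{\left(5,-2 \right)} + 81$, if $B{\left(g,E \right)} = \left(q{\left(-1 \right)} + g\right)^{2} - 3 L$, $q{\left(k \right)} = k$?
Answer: $9111$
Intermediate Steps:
$L = -18$
$B{\left(g,E \right)} = 54 + \left(-1 + g\right)^{2}$ ($B{\left(g,E \right)} = \left(-1 + g\right)^{2} - -54 = \left(-1 + g\right)^{2} + 54 = 54 + \left(-1 + g\right)^{2}$)
$129 B{\left(5,-2 \right)} + 81 = 129 \left(54 + \left(-1 + 5\right)^{2}\right) + 81 = 129 \left(54 + 4^{2}\right) + 81 = 129 \left(54 + 16\right) + 81 = 129 \cdot 70 + 81 = 9030 + 81 = 9111$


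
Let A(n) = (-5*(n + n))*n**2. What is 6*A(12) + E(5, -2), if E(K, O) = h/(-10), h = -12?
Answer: -518394/5 ≈ -1.0368e+5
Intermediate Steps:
E(K, O) = 6/5 (E(K, O) = -12/(-10) = -12*(-1/10) = 6/5)
A(n) = -10*n**3 (A(n) = (-10*n)*n**2 = -10*n**3)
6*A(12) + E(5, -2) = 6*(-10*12**3) + 6/5 = 6*(-10*1728) + 6/5 = 6*(-17280) + 6/5 = -103680 + 6/5 = -518394/5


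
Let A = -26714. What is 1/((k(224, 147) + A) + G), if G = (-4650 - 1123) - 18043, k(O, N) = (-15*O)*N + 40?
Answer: -1/544410 ≈ -1.8369e-6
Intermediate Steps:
k(O, N) = 40 - 15*N*O (k(O, N) = -15*N*O + 40 = 40 - 15*N*O)
G = -23816 (G = -5773 - 18043 = -23816)
1/((k(224, 147) + A) + G) = 1/(((40 - 15*147*224) - 26714) - 23816) = 1/(((40 - 493920) - 26714) - 23816) = 1/((-493880 - 26714) - 23816) = 1/(-520594 - 23816) = 1/(-544410) = -1/544410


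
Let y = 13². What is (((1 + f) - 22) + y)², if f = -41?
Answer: 11449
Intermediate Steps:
y = 169
(((1 + f) - 22) + y)² = (((1 - 41) - 22) + 169)² = ((-40 - 22) + 169)² = (-62 + 169)² = 107² = 11449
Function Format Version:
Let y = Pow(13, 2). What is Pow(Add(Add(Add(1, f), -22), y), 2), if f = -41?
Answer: 11449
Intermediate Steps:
y = 169
Pow(Add(Add(Add(1, f), -22), y), 2) = Pow(Add(Add(Add(1, -41), -22), 169), 2) = Pow(Add(Add(-40, -22), 169), 2) = Pow(Add(-62, 169), 2) = Pow(107, 2) = 11449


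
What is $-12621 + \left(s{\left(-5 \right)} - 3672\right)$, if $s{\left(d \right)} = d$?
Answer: $-16298$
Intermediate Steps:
$-12621 + \left(s{\left(-5 \right)} - 3672\right) = -12621 - 3677 = -16298$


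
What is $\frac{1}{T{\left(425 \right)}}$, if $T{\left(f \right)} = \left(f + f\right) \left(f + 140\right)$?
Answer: $\frac{1}{480250} \approx 2.0822 \cdot 10^{-6}$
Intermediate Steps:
$T{\left(f \right)} = 2 f \left(140 + f\right)$
$\frac{1}{T{\left(425 \right)}} = \frac{1}{2 \cdot 425 \left(140 + 425\right)} = \frac{1}{2 \cdot 425 \cdot 565} = \frac{1}{480250}$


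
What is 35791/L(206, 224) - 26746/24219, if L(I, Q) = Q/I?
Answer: 12754242005/387504 ≈ 32914.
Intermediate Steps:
35791/L(206, 224) - 26746/24219 = 35791/((224/206)) - 26746/24219 = 35791/((224*(1/206))) - 26746*1/24219 = 35791/(112/103) - 26746/24219 = 35791*(103/112) - 26746/24219 = 526639/16 - 26746/24219 = 12754242005/387504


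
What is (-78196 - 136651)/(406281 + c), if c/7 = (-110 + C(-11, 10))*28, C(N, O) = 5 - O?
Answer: -214847/383741 ≈ -0.55988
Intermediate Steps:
c = -22540 (c = 7*((-110 + (5 - 1*10))*28) = 7*((-110 + (5 - 10))*28) = 7*((-110 - 5)*28) = 7*(-115*28) = 7*(-3220) = -22540)
(-78196 - 136651)/(406281 + c) = (-78196 - 136651)/(406281 - 22540) = -214847/383741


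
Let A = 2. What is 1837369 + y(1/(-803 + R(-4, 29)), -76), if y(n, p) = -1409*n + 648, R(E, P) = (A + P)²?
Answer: 290405277/158 ≈ 1.8380e+6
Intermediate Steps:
R(E, P) = (2 + P)²
y(n, p) = 648 - 1409*n
1837369 + y(1/(-803 + R(-4, 29)), -76) = 1837369 + (648 - 1409/(-803 + (2 + 29)²)) = 1837369 + (648 - 1409/(-803 + 31²)) = 1837369 + (648 - 1409/(-803 + 961)) = 1837369 + (648 - 1409/158) = 1837369 + 100975/158 = 290405277/158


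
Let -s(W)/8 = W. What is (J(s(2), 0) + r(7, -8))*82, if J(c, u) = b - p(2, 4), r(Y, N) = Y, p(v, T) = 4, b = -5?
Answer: -164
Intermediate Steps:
s(W) = -8*W
J(c, u) = -9 (J(c, u) = -5 - 1*4 = -5 - 4 = -9)
(J(s(2), 0) + r(7, -8))*82 = (-9 + 7)*82 = -2*82 = -164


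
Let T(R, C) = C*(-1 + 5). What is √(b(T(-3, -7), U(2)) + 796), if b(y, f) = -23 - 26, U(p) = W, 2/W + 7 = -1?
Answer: 3*√83 ≈ 27.331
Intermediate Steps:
W = -¼ (W = 2/(-7 - 1) = 2/(-8) = 2*(-⅛) = -¼ ≈ -0.25000)
T(R, C) = 4*C (T(R, C) = C*4 = 4*C)
U(p) = -¼
b(y, f) = -49
√(b(T(-3, -7), U(2)) + 796) = √(-49 + 796) = √747 = 3*√83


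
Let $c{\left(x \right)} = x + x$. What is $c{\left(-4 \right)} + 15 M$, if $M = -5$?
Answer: $-83$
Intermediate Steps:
$c{\left(x \right)} = 2 x$
$c{\left(-4 \right)} + 15 M = 2 \left(-4\right) + 15 \left(-5\right) = -8 - 75 = -83$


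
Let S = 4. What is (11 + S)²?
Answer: 225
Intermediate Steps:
(11 + S)² = (11 + 4)² = 15² = 225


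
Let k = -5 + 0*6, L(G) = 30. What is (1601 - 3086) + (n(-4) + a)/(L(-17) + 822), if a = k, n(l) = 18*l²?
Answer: -1264937/852 ≈ -1484.7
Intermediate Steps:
k = -5 (k = -5 + 0 = -5)
a = -5
(1601 - 3086) + (n(-4) + a)/(L(-17) + 822) = (1601 - 3086) + (18*(-4)² - 5)/(30 + 822) = -1485 + (18*16 - 5)/852 = -1485 + (288 - 5)*(1/852) = -1485 + 283*(1/852) = -1485 + 283/852 = -1264937/852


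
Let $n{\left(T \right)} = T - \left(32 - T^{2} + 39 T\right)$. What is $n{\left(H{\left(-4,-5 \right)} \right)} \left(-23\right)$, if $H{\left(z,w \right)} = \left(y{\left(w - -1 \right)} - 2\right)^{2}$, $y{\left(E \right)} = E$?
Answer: $2392$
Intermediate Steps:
$H{\left(z,w \right)} = \left(-1 + w\right)^{2}$ ($H{\left(z,w \right)} = \left(\left(w - -1\right) - 2\right)^{2} = \left(\left(w + 1\right) - 2\right)^{2} = \left(\left(1 + w\right) - 2\right)^{2} = \left(-1 + w\right)^{2}$)
$n{\left(T \right)} = -32 + T^{2} - 38 T$ ($n{\left(T \right)} = T - \left(32 - T^{2} + 39 T\right) = -32 + T^{2} - 38 T$)
$n{\left(H{\left(-4,-5 \right)} \right)} \left(-23\right) = \left(-32 + \left(\left(-1 - 5\right)^{2}\right)^{2} - 38 \left(-1 - 5\right)^{2}\right) \left(-23\right) = \left(-32 + \left(\left(-6\right)^{2}\right)^{2} - 38 \left(-6\right)^{2}\right) \left(-23\right) = \left(-32 + 36^{2} - 1368\right) \left(-23\right) = \left(-32 + 1296 - 1368\right) \left(-23\right) = \left(-104\right) \left(-23\right) = 2392$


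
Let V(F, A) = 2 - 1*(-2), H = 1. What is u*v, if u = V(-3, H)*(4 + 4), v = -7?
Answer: -224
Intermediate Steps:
V(F, A) = 4 (V(F, A) = 2 + 2 = 4)
u = 32 (u = 4*(4 + 4) = 4*8 = 32)
u*v = 32*(-7) = -224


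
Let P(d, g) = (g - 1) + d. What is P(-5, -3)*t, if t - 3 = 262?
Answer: -2385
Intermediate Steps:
t = 265 (t = 3 + 262 = 265)
P(d, g) = -1 + d + g (P(d, g) = (-1 + g) + d = -1 + d + g)
P(-5, -3)*t = (-1 - 5 - 3)*265 = -9*265 = -2385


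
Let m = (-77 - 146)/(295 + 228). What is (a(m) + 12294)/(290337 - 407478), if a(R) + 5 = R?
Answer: -2142308/20421581 ≈ -0.10490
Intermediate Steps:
m = -223/523 ≈ -0.42639
a(R) = -5 + R
(a(m) + 12294)/(290337 - 407478) = ((-5 - 223/523) + 12294)/(290337 - 407478) = (-2838/523 + 12294)/(-117141) = (6426924/523)*(-1/117141) = -2142308/20421581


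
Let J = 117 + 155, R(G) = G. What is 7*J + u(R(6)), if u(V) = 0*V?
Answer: 1904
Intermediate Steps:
J = 272
u(V) = 0
7*J + u(R(6)) = 7*272 + 0 = 1904 + 0 = 1904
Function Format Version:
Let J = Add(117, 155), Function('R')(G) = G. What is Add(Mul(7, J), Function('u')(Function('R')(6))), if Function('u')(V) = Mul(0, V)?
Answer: 1904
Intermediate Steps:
J = 272
Function('u')(V) = 0
Add(Mul(7, J), Function('u')(Function('R')(6))) = Add(Mul(7, 272), 0) = Add(1904, 0) = 1904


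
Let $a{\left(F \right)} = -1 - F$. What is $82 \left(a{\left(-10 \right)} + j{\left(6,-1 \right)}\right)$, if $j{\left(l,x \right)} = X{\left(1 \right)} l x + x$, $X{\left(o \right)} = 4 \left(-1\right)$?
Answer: $2624$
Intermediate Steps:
$X{\left(o \right)} = -4$
$j{\left(l,x \right)} = x - 4 l x$ ($j{\left(l,x \right)} = - 4 l x + x = x - 4 l x$)
$82 \left(a{\left(-10 \right)} + j{\left(6,-1 \right)}\right) = 82 \left(\left(-1 - -10\right) - \left(1 - 24\right)\right) = 82 \left(\left(-1 + 10\right) - \left(1 - 24\right)\right) = 82 \left(9 - -23\right) = 82 \left(9 + 23\right) = 82 \cdot 32 = 2624$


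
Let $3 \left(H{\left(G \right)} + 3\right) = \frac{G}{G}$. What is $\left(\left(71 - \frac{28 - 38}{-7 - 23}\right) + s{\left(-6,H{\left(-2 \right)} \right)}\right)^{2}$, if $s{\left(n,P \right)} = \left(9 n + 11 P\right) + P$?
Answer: $\frac{2116}{9} \approx 235.11$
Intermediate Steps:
$H{\left(G \right)} = - \frac{8}{3}$ ($H{\left(G \right)} = -3 + \frac{G \frac{1}{G}}{3} = -3 + \frac{1}{3} \cdot 1 = -3 + \frac{1}{3} = - \frac{8}{3}$)
$s{\left(n,P \right)} = 9 n + 12 P$
$\left(\left(71 - \frac{28 - 38}{-7 - 23}\right) + s{\left(-6,H{\left(-2 \right)} \right)}\right)^{2} = \left(\left(71 - \frac{28 - 38}{-7 - 23}\right) + \left(9 \left(-6\right) + 12 \left(- \frac{8}{3}\right)\right)\right)^{2} = \left(\left(71 - - \frac{10}{-30}\right) - 86\right)^{2} = \left(\left(71 - \left(-10\right) \left(- \frac{1}{30}\right)\right) - 86\right)^{2} = \left(\left(71 - \frac{1}{3}\right) - 86\right)^{2} = \left(\frac{212}{3} - 86\right)^{2} = \left(- \frac{46}{3}\right)^{2} = \frac{2116}{9}$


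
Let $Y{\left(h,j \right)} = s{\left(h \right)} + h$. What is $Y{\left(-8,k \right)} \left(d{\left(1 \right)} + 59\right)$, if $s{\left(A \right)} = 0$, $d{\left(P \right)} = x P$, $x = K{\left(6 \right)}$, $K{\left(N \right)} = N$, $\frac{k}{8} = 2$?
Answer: $-520$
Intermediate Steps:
$k = 16$ ($k = 8 \cdot 2 = 16$)
$x = 6$
$d{\left(P \right)} = 6 P$
$Y{\left(h,j \right)} = h$ ($Y{\left(h,j \right)} = 0 + h = h$)
$Y{\left(-8,k \right)} \left(d{\left(1 \right)} + 59\right) = - 8 \left(6 \cdot 1 + 59\right) = - 8 \left(6 + 59\right) = \left(-8\right) 65 = -520$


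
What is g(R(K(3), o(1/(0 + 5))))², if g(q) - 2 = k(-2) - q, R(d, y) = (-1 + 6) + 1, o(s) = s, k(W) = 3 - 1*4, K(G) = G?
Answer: 25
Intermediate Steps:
k(W) = -1 (k(W) = 3 - 4 = -1)
R(d, y) = 6 (R(d, y) = 5 + 1 = 6)
g(q) = 1 - q (g(q) = 2 + (-1 - q) = 1 - q)
g(R(K(3), o(1/(0 + 5))))² = (1 - 1*6)² = (1 - 6)² = (-5)² = 25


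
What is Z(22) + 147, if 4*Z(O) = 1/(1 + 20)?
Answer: 12349/84 ≈ 147.01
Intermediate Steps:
Z(O) = 1/84 (Z(O) = 1/(4*(1 + 20)) = (¼)/21 = (¼)*(1/21) = 1/84)
Z(22) + 147 = 1/84 + 147 = 12349/84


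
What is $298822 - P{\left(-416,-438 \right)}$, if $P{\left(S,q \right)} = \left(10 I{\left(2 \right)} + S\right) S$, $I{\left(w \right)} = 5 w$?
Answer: $167366$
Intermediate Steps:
$P{\left(S,q \right)} = S \left(100 + S\right)$ ($P{\left(S,q \right)} = \left(10 \cdot 5 \cdot 2 + S\right) S = \left(10 \cdot 10 + S\right) S = \left(100 + S\right) S = S \left(100 + S\right)$)
$298822 - P{\left(-416,-438 \right)} = 298822 - - 416 \left(100 - 416\right) = 298822 - \left(-416\right) \left(-316\right) = 298822 - 131456 = 167366$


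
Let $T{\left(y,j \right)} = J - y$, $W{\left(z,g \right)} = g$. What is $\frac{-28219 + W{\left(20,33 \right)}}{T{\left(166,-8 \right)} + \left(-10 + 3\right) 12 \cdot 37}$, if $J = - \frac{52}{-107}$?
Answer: $\frac{1507951}{175133} \approx 8.6103$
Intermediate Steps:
$J = \frac{52}{107}$ ($J = \left(-52\right) \left(- \frac{1}{107}\right) = \frac{52}{107} \approx 0.48598$)
$T{\left(y,j \right)} = \frac{52}{107} - y$
$\frac{-28219 + W{\left(20,33 \right)}}{T{\left(166,-8 \right)} + \left(-10 + 3\right) 12 \cdot 37} = \frac{-28219 + 33}{\left(\frac{52}{107} - 166\right) + \left(-10 + 3\right) 12 \cdot 37} = - \frac{28186}{\left(\frac{52}{107} - 166\right) + \left(-7\right) 12 \cdot 37} = - \frac{28186}{- \frac{17710}{107} - 3108} = - \frac{28186}{- \frac{350266}{107}} = \left(-28186\right) \left(- \frac{107}{350266}\right) = \frac{1507951}{175133}$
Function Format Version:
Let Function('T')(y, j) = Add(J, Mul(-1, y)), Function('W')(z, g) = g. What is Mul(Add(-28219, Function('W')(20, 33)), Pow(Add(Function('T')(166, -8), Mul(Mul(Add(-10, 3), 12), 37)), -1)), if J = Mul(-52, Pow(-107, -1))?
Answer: Rational(1507951, 175133) ≈ 8.6103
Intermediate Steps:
J = Rational(52, 107) (J = Mul(-52, Rational(-1, 107)) = Rational(52, 107) ≈ 0.48598)
Function('T')(y, j) = Add(Rational(52, 107), Mul(-1, y))
Mul(Add(-28219, Function('W')(20, 33)), Pow(Add(Function('T')(166, -8), Mul(Mul(Add(-10, 3), 12), 37)), -1)) = Mul(Add(-28219, 33), Pow(Add(Add(Rational(52, 107), Mul(-1, 166)), Mul(Mul(Add(-10, 3), 12), 37)), -1)) = Mul(-28186, Pow(Add(Add(Rational(52, 107), -166), Mul(Mul(-7, 12), 37)), -1)) = Mul(-28186, Pow(Add(Rational(-17710, 107), Mul(-84, 37)), -1)) = Mul(-28186, Pow(Add(Rational(-17710, 107), -3108), -1)) = Mul(-28186, Pow(Rational(-350266, 107), -1)) = Mul(-28186, Rational(-107, 350266)) = Rational(1507951, 175133)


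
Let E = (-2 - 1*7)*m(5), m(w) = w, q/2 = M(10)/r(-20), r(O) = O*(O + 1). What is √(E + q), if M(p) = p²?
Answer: 13*I*√95/19 ≈ 6.6689*I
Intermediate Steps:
r(O) = O*(1 + O)
q = 10/19 (q = 2*(10²/((-20*(1 - 20)))) = 2*(100/((-20*(-19)))) = 2*(100/380) = 2*(100*(1/380)) = 2*(5/19) = 10/19 ≈ 0.52632)
E = -45 (E = (-2 - 1*7)*5 = (-2 - 7)*5 = -9*5 = -45)
√(E + q) = √(-45 + 10/19) = √(-845/19) = 13*I*√95/19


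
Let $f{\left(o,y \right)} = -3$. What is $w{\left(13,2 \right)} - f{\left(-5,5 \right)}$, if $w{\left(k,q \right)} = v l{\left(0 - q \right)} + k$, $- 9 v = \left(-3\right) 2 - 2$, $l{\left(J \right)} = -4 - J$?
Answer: $\frac{128}{9} \approx 14.222$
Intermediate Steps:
$v = \frac{8}{9}$ ($v = - \frac{\left(-3\right) 2 - 2}{9} = - \frac{-6 - 2}{9} = \left(- \frac{1}{9}\right) \left(-8\right) = \frac{8}{9} \approx 0.88889$)
$w{\left(k,q \right)} = - \frac{32}{9} + k + \frac{8 q}{9}$ ($w{\left(k,q \right)} = \frac{8 \left(-4 - \left(0 - q\right)\right)}{9} + k = \frac{8 \left(-4 - - q\right)}{9} + k = \frac{8 \left(-4 + q\right)}{9} + k = \left(- \frac{32}{9} + \frac{8 q}{9}\right) + k = - \frac{32}{9} + k + \frac{8 q}{9}$)
$w{\left(13,2 \right)} - f{\left(-5,5 \right)} = \left(- \frac{32}{9} + 13 + \frac{8}{9} \cdot 2\right) - -3 = \left(- \frac{32}{9} + 13 + \frac{16}{9}\right) + 3 = \frac{101}{9} + 3 = \frac{128}{9}$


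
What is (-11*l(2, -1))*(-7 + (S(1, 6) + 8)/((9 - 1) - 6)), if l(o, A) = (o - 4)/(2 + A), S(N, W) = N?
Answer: -55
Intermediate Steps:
l(o, A) = (-4 + o)/(2 + A)
(-11*l(2, -1))*(-7 + (S(1, 6) + 8)/((9 - 1) - 6)) = (-11*(-4 + 2)/(2 - 1))*(-7 + (1 + 8)/((9 - 1) - 6)) = (-11*(-2)/1)*(-7 + 9/(8 - 6)) = (-11*(-2))*(-7 + 9/2) = (-11*(-2))*(-7 + 9*(½)) = 22*(-7 + 9/2) = 22*(-5/2) = -55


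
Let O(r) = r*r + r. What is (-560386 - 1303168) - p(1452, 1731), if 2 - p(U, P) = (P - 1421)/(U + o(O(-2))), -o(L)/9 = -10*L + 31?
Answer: -2521390958/1353 ≈ -1.8636e+6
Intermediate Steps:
O(r) = r + r² (O(r) = r² + r = r + r²)
o(L) = -279 + 90*L (o(L) = -9*(-10*L + 31) = -9*(31 - 10*L) = -279 + 90*L)
p(U, P) = 2 - (-1421 + P)/(-99 + U) (p(U, P) = 2 - (P - 1421)/(U + (-279 + 90*(-2*(1 - 2)))) = 2 - (-1421 + P)/(U + (-279 + 90*(-2*(-1)))) = 2 - (-1421 + P)/(U + (-279 + 90*2)) = 2 - (-1421 + P)/(U + (-279 + 180)) = 2 - (-1421 + P)/(U - 99) = 2 - (-1421 + P)/(-99 + U))
(-560386 - 1303168) - p(1452, 1731) = (-560386 - 1303168) - (1223 - 1*1731 + 2*1452)/(-99 + 1452) = -1863554 - (1223 - 1731 + 2904)/1353 = -1863554 - 2396/1353 = -2521390958/1353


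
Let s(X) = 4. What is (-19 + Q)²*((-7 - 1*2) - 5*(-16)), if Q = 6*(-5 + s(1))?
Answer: 44375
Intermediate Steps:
Q = -6 (Q = 6*(-5 + 4) = 6*(-1) = -6)
(-19 + Q)²*((-7 - 1*2) - 5*(-16)) = (-19 - 6)²*((-7 - 1*2) - 5*(-16)) = (-25)²*((-7 - 2) + 80) = 625*(-9 + 80) = 625*71 = 44375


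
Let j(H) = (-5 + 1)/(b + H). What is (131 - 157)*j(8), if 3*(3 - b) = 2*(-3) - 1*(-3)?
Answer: 26/3 ≈ 8.6667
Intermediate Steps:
b = 4 (b = 3 - (2*(-3) - 1*(-3))/3 = 3 - (-6 + 3)/3 = 3 - ⅓*(-3) = 3 + 1 = 4)
j(H) = -4/(4 + H) (j(H) = (-5 + 1)/(4 + H) = -4/(4 + H))
(131 - 157)*j(8) = (131 - 157)*(-4/(4 + 8)) = -(-104)/12 = -26*(-⅓) = 26/3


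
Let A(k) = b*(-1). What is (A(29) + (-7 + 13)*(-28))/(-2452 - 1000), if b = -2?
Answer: 83/1726 ≈ 0.048088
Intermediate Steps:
A(k) = 2 (A(k) = -2*(-1) = 2)
(A(29) + (-7 + 13)*(-28))/(-2452 - 1000) = (2 + (-7 + 13)*(-28))/(-2452 - 1000) = (2 + 6*(-28))/(-3452) = (2 - 168)*(-1/3452) = -166*(-1/3452) = 83/1726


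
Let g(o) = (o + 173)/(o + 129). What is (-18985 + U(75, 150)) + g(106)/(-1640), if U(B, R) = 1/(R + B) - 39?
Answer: -13197326699/693720 ≈ -19024.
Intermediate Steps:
U(B, R) = -39 + 1/(B + R) (U(B, R) = 1/(B + R) - 39 = -39 + 1/(B + R))
g(o) = (173 + o)/(129 + o)
(-18985 + U(75, 150)) + g(106)/(-1640) = (-18985 + (1 - 39*75 - 39*150)/(75 + 150)) + ((173 + 106)/(129 + 106))/(-1640) = (-18985 + (1 - 2925 - 5850)/225) + (279/235)*(-1/1640) = (-18985 + (1/225)*(-8774)) + ((1/235)*279)*(-1/1640) = (-18985 - 8774/225) + (279/235)*(-1/1640) = -4280399/225 - 279/385400 = -13197326699/693720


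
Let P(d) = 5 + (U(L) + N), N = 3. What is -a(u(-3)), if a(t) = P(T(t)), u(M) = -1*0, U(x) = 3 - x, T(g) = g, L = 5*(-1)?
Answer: -16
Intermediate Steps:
L = -5
u(M) = 0
P(d) = 16 (P(d) = 5 + ((3 - 1*(-5)) + 3) = 5 + ((3 + 5) + 3) = 5 + (8 + 3) = 5 + 11 = 16)
a(t) = 16
-a(u(-3)) = -1*16 = -16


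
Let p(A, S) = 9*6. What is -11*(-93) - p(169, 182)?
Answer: 969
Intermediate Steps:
p(A, S) = 54
-11*(-93) - p(169, 182) = -11*(-93) - 1*54 = 1023 - 54 = 969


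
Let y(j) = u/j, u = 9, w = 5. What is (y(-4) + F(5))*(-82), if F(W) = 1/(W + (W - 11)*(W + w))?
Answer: 20459/110 ≈ 185.99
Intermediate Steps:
F(W) = 1/(W + (-11 + W)*(5 + W)) (F(W) = 1/(W + (W - 11)*(W + 5)) = 1/(W + (-11 + W)*(5 + W)))
y(j) = 9/j
(y(-4) + F(5))*(-82) = (9/(-4) + 1/(-55 + 5**2 - 5*5))*(-82) = (9*(-1/4) + 1/(-55 + 25 - 25))*(-82) = (-9/4 + 1/(-55))*(-82) = (-9/4 - 1/55)*(-82) = -499/220*(-82) = 20459/110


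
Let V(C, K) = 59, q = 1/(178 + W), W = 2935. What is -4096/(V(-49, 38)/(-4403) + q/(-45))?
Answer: 1263194634240/4134709 ≈ 3.0551e+5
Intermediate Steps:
q = 1/3113 (q = 1/(178 + 2935) = 1/3113 ≈ 0.00032123)
-4096/(V(-49, 38)/(-4403) + q/(-45)) = -4096/(59/(-4403) + (1/3113)/(-45)) = -4096/(59*(-1/4403) + (1/3113)*(-1/45)) = -4096/(-59/4403 - 1/140085) = -4096/(-8269418/616794255) = -4096*(-616794255/8269418) = 1263194634240/4134709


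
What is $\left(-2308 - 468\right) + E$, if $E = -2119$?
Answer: $-4895$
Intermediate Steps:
$\left(-2308 - 468\right) + E = \left(-2308 - 468\right) - 2119 = -2776 - 2119 = -4895$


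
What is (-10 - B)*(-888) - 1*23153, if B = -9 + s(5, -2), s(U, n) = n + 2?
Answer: -22265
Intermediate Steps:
s(U, n) = 2 + n
B = -9 (B = -9 + (2 - 2) = -9 + 0 = -9)
(-10 - B)*(-888) - 1*23153 = (-10 - 1*(-9))*(-888) - 1*23153 = (-10 + 9)*(-888) - 23153 = -1*(-888) - 23153 = 888 - 23153 = -22265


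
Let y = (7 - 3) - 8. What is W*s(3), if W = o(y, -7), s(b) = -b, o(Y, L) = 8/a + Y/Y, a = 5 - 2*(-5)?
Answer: -23/5 ≈ -4.6000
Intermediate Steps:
a = 15 (a = 5 + 10 = 15)
y = -4 (y = 4 - 8 = -4)
o(Y, L) = 23/15 (o(Y, L) = 8/15 + Y/Y = 8*(1/15) + 1 = 8/15 + 1 = 23/15)
W = 23/15 ≈ 1.5333
W*s(3) = 23*(-1*3)/15 = (23/15)*(-3) = -23/5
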